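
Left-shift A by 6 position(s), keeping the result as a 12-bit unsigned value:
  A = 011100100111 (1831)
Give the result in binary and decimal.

Shift left by 6: drop the top 6 bit(s), append 6 zero(s) on the right.
  011100100111  ->  discard [011100], keep [100111], append 000000
= 100111000000

Answer: 100111000000 (2496)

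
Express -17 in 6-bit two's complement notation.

1. Binary of +17:  010001
2. Invert bits:     101110
3. Add 1:           101111

Answer: 101111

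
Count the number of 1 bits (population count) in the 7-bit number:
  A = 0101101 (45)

0101101
1-bits at positions (from bit 0 = LSB): 0, 2, 3, 5
Count = 4

Answer: 4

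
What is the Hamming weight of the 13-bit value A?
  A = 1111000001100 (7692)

1111000001100
1-bits at positions (from bit 0 = LSB): 2, 3, 9, 10, 11, 12
Count = 6

Answer: 6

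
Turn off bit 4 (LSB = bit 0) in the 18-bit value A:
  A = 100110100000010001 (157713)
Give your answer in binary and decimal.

Mask = ~(1 << 4) = 111111111111101111
Bit 4 of A is 1, so AND-ing with the mask clears it to 0.
  100110100000010001
& 111111111111101111
--------------------
  100110100000000001

Answer: 100110100000000001 (157697)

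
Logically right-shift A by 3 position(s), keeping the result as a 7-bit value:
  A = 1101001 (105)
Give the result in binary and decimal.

Logical shift right by 3: drop the bottom 3 bit(s), prepend 3 zero(s) on the left.
  1101001  ->  keep [1101], discard [001], prepend 000
= 0001101

Answer: 0001101 (13)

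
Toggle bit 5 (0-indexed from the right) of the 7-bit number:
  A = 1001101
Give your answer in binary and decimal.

Mask = 1 << 5 = 0100000
Bit 5 of A is 0; XOR with the mask flips it to 1.
  1001101
^ 0100000
---------
  1101101

Answer: 1101101 (109)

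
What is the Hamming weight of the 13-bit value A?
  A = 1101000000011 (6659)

1101000000011
1-bits at positions (from bit 0 = LSB): 0, 1, 9, 11, 12
Count = 5

Answer: 5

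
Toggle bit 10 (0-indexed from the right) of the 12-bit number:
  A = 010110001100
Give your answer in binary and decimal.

Mask = 1 << 10 = 010000000000
Bit 10 of A is 1; XOR with the mask flips it to 0.
  010110001100
^ 010000000000
--------------
  000110001100

Answer: 000110001100 (396)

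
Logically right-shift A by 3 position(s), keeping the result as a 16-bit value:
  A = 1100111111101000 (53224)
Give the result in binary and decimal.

Logical shift right by 3: drop the bottom 3 bit(s), prepend 3 zero(s) on the left.
  1100111111101000  ->  keep [1100111111101], discard [000], prepend 000
= 0001100111111101

Answer: 0001100111111101 (6653)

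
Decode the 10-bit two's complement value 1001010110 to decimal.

MSB is 1, so the value is negative. Find the magnitude:
1. Invert bits:  0110101001
2. Add 1:        0110101010  = 426
3. Apply sign:   -426

Answer: -426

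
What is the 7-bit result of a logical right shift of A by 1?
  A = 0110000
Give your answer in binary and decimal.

Logical shift right by 1: drop the bottom 1 bit(s), prepend 1 zero(s) on the left.
  0110000  ->  keep [011000], discard [0], prepend 0
= 0011000

Answer: 0011000 (24)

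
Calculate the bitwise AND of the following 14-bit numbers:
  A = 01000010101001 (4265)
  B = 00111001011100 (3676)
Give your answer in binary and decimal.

Apply & to each column (1 only where both bits are 1):
  01000010101001
& 00111001011100
----------------
  00000000001000

Answer: 00000000001000 (8)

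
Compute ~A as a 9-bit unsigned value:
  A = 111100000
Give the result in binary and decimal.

Flip each bit (0->1, 1->0):
  111100000
  000011111

Answer: 000011111 (31)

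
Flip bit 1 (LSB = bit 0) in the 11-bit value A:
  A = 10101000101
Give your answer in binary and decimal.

Mask = 1 << 1 = 00000000010
Bit 1 of A is 0; XOR with the mask flips it to 1.
  10101000101
^ 00000000010
-------------
  10101000111

Answer: 10101000111 (1351)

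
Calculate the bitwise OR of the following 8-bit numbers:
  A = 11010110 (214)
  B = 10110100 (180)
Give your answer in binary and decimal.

Apply | to each column (1 where either bit is 1):
  11010110
| 10110100
----------
  11110110

Answer: 11110110 (246)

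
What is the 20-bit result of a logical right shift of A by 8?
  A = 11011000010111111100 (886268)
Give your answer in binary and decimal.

Logical shift right by 8: drop the bottom 8 bit(s), prepend 8 zero(s) on the left.
  11011000010111111100  ->  keep [110110000101], discard [11111100], prepend 00000000
= 00000000110110000101

Answer: 00000000110110000101 (3461)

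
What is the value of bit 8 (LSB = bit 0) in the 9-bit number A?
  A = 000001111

Bit 8 is the 9th from the right.
  000001111
  ^
That bit is 0.

Answer: 0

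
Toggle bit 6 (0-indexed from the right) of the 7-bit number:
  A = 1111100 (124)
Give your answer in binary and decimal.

Mask = 1 << 6 = 1000000
Bit 6 of A is 1; XOR with the mask flips it to 0.
  1111100
^ 1000000
---------
  0111100

Answer: 0111100 (60)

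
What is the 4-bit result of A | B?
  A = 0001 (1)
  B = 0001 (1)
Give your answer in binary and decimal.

Apply | to each column (1 where either bit is 1):
  0001
| 0001
------
  0001

Answer: 0001 (1)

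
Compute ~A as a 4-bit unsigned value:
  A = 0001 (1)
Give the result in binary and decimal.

Flip each bit (0->1, 1->0):
  0001
  1110

Answer: 1110 (14)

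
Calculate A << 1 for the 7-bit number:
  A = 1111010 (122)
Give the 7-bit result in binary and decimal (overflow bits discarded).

Shift left by 1: drop the top 1 bit(s), append 1 zero(s) on the right.
  1111010  ->  discard [1], keep [111010], append 0
= 1110100

Answer: 1110100 (116)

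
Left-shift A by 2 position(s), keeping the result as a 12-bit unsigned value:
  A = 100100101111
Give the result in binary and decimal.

Shift left by 2: drop the top 2 bit(s), append 2 zero(s) on the right.
  100100101111  ->  discard [10], keep [0100101111], append 00
= 010010111100

Answer: 010010111100 (1212)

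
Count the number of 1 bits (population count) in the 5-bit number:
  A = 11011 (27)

11011
1-bits at positions (from bit 0 = LSB): 0, 1, 3, 4
Count = 4

Answer: 4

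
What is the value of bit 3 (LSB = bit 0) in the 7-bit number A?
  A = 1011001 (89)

Bit 3 is the 4th from the right.
  1011001
     ^
That bit is 1.

Answer: 1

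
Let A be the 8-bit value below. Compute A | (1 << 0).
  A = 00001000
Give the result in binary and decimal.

Mask = 1 << 0 = 00000001
Bit 0 of A is 0, so OR-ing with the mask flips it to 1.
  00001000
| 00000001
----------
  00001001

Answer: 00001001 (9)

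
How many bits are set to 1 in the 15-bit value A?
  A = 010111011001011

010111011001011
1-bits at positions (from bit 0 = LSB): 0, 1, 3, 6, 7, 9, 10, 11, 13
Count = 9

Answer: 9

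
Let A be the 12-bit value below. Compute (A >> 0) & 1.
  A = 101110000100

Bit 0 is the 1st from the right.
  101110000100
             ^
That bit is 0.

Answer: 0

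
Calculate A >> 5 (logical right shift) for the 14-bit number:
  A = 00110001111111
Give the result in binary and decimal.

Logical shift right by 5: drop the bottom 5 bit(s), prepend 5 zero(s) on the left.
  00110001111111  ->  keep [001100011], discard [11111], prepend 00000
= 00000001100011

Answer: 00000001100011 (99)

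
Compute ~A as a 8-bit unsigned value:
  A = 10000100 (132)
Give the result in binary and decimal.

Flip each bit (0->1, 1->0):
  10000100
  01111011

Answer: 01111011 (123)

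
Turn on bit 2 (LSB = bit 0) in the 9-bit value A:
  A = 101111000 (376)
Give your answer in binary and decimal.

Mask = 1 << 2 = 000000100
Bit 2 of A is 0, so OR-ing with the mask flips it to 1.
  101111000
| 000000100
-----------
  101111100

Answer: 101111100 (380)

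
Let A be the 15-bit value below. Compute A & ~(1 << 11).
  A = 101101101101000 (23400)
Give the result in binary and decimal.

Mask = ~(1 << 11) = 111011111111111
Bit 11 of A is 1, so AND-ing with the mask clears it to 0.
  101101101101000
& 111011111111111
-----------------
  101001101101000

Answer: 101001101101000 (21352)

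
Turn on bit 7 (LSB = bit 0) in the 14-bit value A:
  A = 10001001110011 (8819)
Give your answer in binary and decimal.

Mask = 1 << 7 = 00000010000000
Bit 7 of A is 0, so OR-ing with the mask flips it to 1.
  10001001110011
| 00000010000000
----------------
  10001011110011

Answer: 10001011110011 (8947)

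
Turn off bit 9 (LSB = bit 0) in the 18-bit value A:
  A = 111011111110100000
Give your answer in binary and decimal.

Mask = ~(1 << 9) = 111111110111111111
Bit 9 of A is 1, so AND-ing with the mask clears it to 0.
  111011111110100000
& 111111110111111111
--------------------
  111011110110100000

Answer: 111011110110100000 (245152)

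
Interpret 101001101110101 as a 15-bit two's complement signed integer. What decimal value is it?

MSB is 1, so the value is negative. Find the magnitude:
1. Invert bits:  010110010001010
2. Add 1:        010110010001011  = 11403
3. Apply sign:   -11403

Answer: -11403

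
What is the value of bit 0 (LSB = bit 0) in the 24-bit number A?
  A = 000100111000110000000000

Bit 0 is the 1st from the right.
  000100111000110000000000
                         ^
That bit is 0.

Answer: 0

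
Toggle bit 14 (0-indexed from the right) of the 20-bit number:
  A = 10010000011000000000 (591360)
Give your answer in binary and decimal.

Mask = 1 << 14 = 00000100000000000000
Bit 14 of A is 0; XOR with the mask flips it to 1.
  10010000011000000000
^ 00000100000000000000
----------------------
  10010100011000000000

Answer: 10010100011000000000 (607744)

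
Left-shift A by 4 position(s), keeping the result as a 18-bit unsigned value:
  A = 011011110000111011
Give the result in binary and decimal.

Shift left by 4: drop the top 4 bit(s), append 4 zero(s) on the right.
  011011110000111011  ->  discard [0110], keep [11110000111011], append 0000
= 111100001110110000

Answer: 111100001110110000 (246704)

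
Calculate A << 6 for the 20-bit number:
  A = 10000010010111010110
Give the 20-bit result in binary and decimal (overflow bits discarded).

Shift left by 6: drop the top 6 bit(s), append 6 zero(s) on the right.
  10000010010111010110  ->  discard [100000], keep [10010111010110], append 000000
= 10010111010110000000

Answer: 10010111010110000000 (619904)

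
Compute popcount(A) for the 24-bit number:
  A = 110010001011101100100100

110010001011101100100100
1-bits at positions (from bit 0 = LSB): 2, 5, 8, 9, 11, 12, 13, 15, 19, 22, 23
Count = 11

Answer: 11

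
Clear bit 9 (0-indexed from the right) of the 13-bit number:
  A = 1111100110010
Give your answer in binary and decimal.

Mask = ~(1 << 9) = 1110111111111
Bit 9 of A is 1, so AND-ing with the mask clears it to 0.
  1111100110010
& 1110111111111
---------------
  1110100110010

Answer: 1110100110010 (7474)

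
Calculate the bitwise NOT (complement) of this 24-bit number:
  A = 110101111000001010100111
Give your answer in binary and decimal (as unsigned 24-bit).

Flip each bit (0->1, 1->0):
  110101111000001010100111
  001010000111110101011000

Answer: 001010000111110101011000 (2653528)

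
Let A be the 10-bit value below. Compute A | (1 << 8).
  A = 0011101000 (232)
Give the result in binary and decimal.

Mask = 1 << 8 = 0100000000
Bit 8 of A is 0, so OR-ing with the mask flips it to 1.
  0011101000
| 0100000000
------------
  0111101000

Answer: 0111101000 (488)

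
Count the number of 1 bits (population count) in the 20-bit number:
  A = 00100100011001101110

00100100011001101110
1-bits at positions (from bit 0 = LSB): 1, 2, 3, 5, 6, 9, 10, 14, 17
Count = 9

Answer: 9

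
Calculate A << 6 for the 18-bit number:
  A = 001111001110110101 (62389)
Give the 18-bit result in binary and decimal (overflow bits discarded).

Shift left by 6: drop the top 6 bit(s), append 6 zero(s) on the right.
  001111001110110101  ->  discard [001111], keep [001110110101], append 000000
= 001110110101000000

Answer: 001110110101000000 (60736)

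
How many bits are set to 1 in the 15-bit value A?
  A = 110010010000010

110010010000010
1-bits at positions (from bit 0 = LSB): 1, 7, 10, 13, 14
Count = 5

Answer: 5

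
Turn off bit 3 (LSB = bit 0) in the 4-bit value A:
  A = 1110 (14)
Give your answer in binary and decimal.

Mask = ~(1 << 3) = 0111
Bit 3 of A is 1, so AND-ing with the mask clears it to 0.
  1110
& 0111
------
  0110

Answer: 0110 (6)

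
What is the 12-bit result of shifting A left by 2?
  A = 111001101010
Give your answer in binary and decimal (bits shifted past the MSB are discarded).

Shift left by 2: drop the top 2 bit(s), append 2 zero(s) on the right.
  111001101010  ->  discard [11], keep [1001101010], append 00
= 100110101000

Answer: 100110101000 (2472)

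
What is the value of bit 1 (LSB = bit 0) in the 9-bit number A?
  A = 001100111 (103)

Bit 1 is the 2nd from the right.
  001100111
         ^
That bit is 1.

Answer: 1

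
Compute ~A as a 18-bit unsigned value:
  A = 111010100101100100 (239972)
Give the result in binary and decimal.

Flip each bit (0->1, 1->0):
  111010100101100100
  000101011010011011

Answer: 000101011010011011 (22171)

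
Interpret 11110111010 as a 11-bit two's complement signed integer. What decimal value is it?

MSB is 1, so the value is negative. Find the magnitude:
1. Invert bits:  00001000101
2. Add 1:        00001000110  = 70
3. Apply sign:   -70

Answer: -70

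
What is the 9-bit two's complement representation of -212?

1. Binary of +212:  011010100
2. Invert bits:     100101011
3. Add 1:           100101100

Answer: 100101100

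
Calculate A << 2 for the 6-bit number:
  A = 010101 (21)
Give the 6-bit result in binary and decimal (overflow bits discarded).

Shift left by 2: drop the top 2 bit(s), append 2 zero(s) on the right.
  010101  ->  discard [01], keep [0101], append 00
= 010100

Answer: 010100 (20)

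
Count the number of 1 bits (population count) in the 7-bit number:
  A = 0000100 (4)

0000100
1-bits at positions (from bit 0 = LSB): 2
Count = 1

Answer: 1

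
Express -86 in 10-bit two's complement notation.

1. Binary of +86:  0001010110
2. Invert bits:     1110101001
3. Add 1:           1110101010

Answer: 1110101010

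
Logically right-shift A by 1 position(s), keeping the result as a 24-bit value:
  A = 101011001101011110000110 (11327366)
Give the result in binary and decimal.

Logical shift right by 1: drop the bottom 1 bit(s), prepend 1 zero(s) on the left.
  101011001101011110000110  ->  keep [10101100110101111000011], discard [0], prepend 0
= 010101100110101111000011

Answer: 010101100110101111000011 (5663683)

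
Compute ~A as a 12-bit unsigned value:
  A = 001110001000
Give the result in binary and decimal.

Flip each bit (0->1, 1->0):
  001110001000
  110001110111

Answer: 110001110111 (3191)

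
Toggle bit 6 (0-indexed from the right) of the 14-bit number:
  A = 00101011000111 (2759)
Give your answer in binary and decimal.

Mask = 1 << 6 = 00000001000000
Bit 6 of A is 1; XOR with the mask flips it to 0.
  00101011000111
^ 00000001000000
----------------
  00101010000111

Answer: 00101010000111 (2695)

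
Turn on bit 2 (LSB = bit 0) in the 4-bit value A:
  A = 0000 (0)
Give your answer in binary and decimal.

Mask = 1 << 2 = 0100
Bit 2 of A is 0, so OR-ing with the mask flips it to 1.
  0000
| 0100
------
  0100

Answer: 0100 (4)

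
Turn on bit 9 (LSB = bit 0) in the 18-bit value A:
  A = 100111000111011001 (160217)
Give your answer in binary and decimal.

Mask = 1 << 9 = 000000001000000000
Bit 9 of A is 0, so OR-ing with the mask flips it to 1.
  100111000111011001
| 000000001000000000
--------------------
  100111001111011001

Answer: 100111001111011001 (160729)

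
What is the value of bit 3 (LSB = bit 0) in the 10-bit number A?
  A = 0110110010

Bit 3 is the 4th from the right.
  0110110010
        ^
That bit is 0.

Answer: 0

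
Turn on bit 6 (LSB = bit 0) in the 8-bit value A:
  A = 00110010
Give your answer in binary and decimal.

Mask = 1 << 6 = 01000000
Bit 6 of A is 0, so OR-ing with the mask flips it to 1.
  00110010
| 01000000
----------
  01110010

Answer: 01110010 (114)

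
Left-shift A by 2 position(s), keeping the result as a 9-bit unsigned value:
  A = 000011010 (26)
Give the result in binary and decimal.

Shift left by 2: drop the top 2 bit(s), append 2 zero(s) on the right.
  000011010  ->  discard [00], keep [0011010], append 00
= 001101000

Answer: 001101000 (104)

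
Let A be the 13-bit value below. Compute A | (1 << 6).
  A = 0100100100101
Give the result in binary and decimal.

Mask = 1 << 6 = 0000001000000
Bit 6 of A is 0, so OR-ing with the mask flips it to 1.
  0100100100101
| 0000001000000
---------------
  0100101100101

Answer: 0100101100101 (2405)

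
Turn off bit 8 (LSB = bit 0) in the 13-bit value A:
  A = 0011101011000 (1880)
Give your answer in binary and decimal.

Mask = ~(1 << 8) = 1111011111111
Bit 8 of A is 1, so AND-ing with the mask clears it to 0.
  0011101011000
& 1111011111111
---------------
  0011001011000

Answer: 0011001011000 (1624)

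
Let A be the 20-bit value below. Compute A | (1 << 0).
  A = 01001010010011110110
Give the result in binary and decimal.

Mask = 1 << 0 = 00000000000000000001
Bit 0 of A is 0, so OR-ing with the mask flips it to 1.
  01001010010011110110
| 00000000000000000001
----------------------
  01001010010011110111

Answer: 01001010010011110111 (304375)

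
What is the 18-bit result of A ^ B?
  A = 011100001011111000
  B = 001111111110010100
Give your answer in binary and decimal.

Apply ^ to each column (1 where bits differ):
  011100001011111000
^ 001111111110010100
--------------------
  010011110101101100

Answer: 010011110101101100 (81260)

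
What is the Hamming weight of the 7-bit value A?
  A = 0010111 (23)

0010111
1-bits at positions (from bit 0 = LSB): 0, 1, 2, 4
Count = 4

Answer: 4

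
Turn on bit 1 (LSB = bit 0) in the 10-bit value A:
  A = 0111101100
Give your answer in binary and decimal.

Mask = 1 << 1 = 0000000010
Bit 1 of A is 0, so OR-ing with the mask flips it to 1.
  0111101100
| 0000000010
------------
  0111101110

Answer: 0111101110 (494)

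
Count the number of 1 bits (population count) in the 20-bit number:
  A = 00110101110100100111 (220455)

00110101110100100111
1-bits at positions (from bit 0 = LSB): 0, 1, 2, 5, 8, 10, 11, 12, 14, 16, 17
Count = 11

Answer: 11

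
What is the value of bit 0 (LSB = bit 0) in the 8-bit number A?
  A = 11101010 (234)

Bit 0 is the 1st from the right.
  11101010
         ^
That bit is 0.

Answer: 0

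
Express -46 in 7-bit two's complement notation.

1. Binary of +46:  0101110
2. Invert bits:     1010001
3. Add 1:           1010010

Answer: 1010010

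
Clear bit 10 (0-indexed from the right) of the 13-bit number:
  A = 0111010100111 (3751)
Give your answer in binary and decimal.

Mask = ~(1 << 10) = 1101111111111
Bit 10 of A is 1, so AND-ing with the mask clears it to 0.
  0111010100111
& 1101111111111
---------------
  0101010100111

Answer: 0101010100111 (2727)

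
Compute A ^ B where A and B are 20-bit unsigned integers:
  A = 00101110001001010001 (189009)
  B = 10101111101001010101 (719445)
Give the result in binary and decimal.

Apply ^ to each column (1 where bits differ):
  00101110001001010001
^ 10101111101001010101
----------------------
  10000001100000000100

Answer: 10000001100000000100 (530436)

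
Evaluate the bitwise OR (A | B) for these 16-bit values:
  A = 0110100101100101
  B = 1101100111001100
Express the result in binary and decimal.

Apply | to each column (1 where either bit is 1):
  0110100101100101
| 1101100111001100
------------------
  1111100111101101

Answer: 1111100111101101 (63981)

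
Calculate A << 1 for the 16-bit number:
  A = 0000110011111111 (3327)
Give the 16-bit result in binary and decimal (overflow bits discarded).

Shift left by 1: drop the top 1 bit(s), append 1 zero(s) on the right.
  0000110011111111  ->  discard [0], keep [000110011111111], append 0
= 0001100111111110

Answer: 0001100111111110 (6654)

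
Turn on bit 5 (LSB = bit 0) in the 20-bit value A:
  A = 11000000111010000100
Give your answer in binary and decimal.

Mask = 1 << 5 = 00000000000000100000
Bit 5 of A is 0, so OR-ing with the mask flips it to 1.
  11000000111010000100
| 00000000000000100000
----------------------
  11000000111010100100

Answer: 11000000111010100100 (790180)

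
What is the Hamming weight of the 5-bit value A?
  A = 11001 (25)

11001
1-bits at positions (from bit 0 = LSB): 0, 3, 4
Count = 3

Answer: 3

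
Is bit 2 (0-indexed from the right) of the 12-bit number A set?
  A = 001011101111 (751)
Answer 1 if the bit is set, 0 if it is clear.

Bit 2 is the 3rd from the right.
  001011101111
           ^
That bit is 1.

Answer: 1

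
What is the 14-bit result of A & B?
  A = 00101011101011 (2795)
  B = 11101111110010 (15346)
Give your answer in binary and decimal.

Apply & to each column (1 only where both bits are 1):
  00101011101011
& 11101111110010
----------------
  00101011100010

Answer: 00101011100010 (2786)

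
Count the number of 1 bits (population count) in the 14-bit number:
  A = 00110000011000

00110000011000
1-bits at positions (from bit 0 = LSB): 3, 4, 10, 11
Count = 4

Answer: 4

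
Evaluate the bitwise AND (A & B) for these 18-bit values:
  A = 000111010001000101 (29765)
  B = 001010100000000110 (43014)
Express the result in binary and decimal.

Apply & to each column (1 only where both bits are 1):
  000111010001000101
& 001010100000000110
--------------------
  000010000000000100

Answer: 000010000000000100 (8196)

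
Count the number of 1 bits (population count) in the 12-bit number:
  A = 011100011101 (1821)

011100011101
1-bits at positions (from bit 0 = LSB): 0, 2, 3, 4, 8, 9, 10
Count = 7

Answer: 7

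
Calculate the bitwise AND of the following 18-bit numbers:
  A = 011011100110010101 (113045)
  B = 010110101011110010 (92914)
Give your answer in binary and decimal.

Apply & to each column (1 only where both bits are 1):
  011011100110010101
& 010110101011110010
--------------------
  010010100010010000

Answer: 010010100010010000 (75920)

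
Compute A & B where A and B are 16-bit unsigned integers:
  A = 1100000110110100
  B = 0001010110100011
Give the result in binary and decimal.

Apply & to each column (1 only where both bits are 1):
  1100000110110100
& 0001010110100011
------------------
  0000000110100000

Answer: 0000000110100000 (416)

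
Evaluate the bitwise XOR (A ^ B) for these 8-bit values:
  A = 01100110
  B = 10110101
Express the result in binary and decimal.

Apply ^ to each column (1 where bits differ):
  01100110
^ 10110101
----------
  11010011

Answer: 11010011 (211)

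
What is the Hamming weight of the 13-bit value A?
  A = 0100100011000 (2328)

0100100011000
1-bits at positions (from bit 0 = LSB): 3, 4, 8, 11
Count = 4

Answer: 4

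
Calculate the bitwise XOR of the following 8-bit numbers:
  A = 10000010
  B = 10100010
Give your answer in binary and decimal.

Apply ^ to each column (1 where bits differ):
  10000010
^ 10100010
----------
  00100000

Answer: 00100000 (32)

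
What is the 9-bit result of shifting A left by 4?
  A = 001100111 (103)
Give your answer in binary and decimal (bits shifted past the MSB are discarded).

Shift left by 4: drop the top 4 bit(s), append 4 zero(s) on the right.
  001100111  ->  discard [0011], keep [00111], append 0000
= 001110000

Answer: 001110000 (112)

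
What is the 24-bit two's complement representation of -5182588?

1. Binary of +5182588:  010011110001010001111100
2. Invert bits:     101100001110101110000011
3. Add 1:           101100001110101110000100

Answer: 101100001110101110000100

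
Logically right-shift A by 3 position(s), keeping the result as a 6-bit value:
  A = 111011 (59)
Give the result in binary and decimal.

Logical shift right by 3: drop the bottom 3 bit(s), prepend 3 zero(s) on the left.
  111011  ->  keep [111], discard [011], prepend 000
= 000111

Answer: 000111 (7)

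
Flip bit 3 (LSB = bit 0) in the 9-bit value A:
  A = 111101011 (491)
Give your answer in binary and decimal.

Mask = 1 << 3 = 000001000
Bit 3 of A is 1; XOR with the mask flips it to 0.
  111101011
^ 000001000
-----------
  111100011

Answer: 111100011 (483)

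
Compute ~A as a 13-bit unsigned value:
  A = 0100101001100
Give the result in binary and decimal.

Flip each bit (0->1, 1->0):
  0100101001100
  1011010110011

Answer: 1011010110011 (5811)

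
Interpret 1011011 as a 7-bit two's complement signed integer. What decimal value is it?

MSB is 1, so the value is negative. Find the magnitude:
1. Invert bits:  0100100
2. Add 1:        0100101  = 37
3. Apply sign:   -37

Answer: -37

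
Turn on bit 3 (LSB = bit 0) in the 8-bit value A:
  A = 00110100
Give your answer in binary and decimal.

Mask = 1 << 3 = 00001000
Bit 3 of A is 0, so OR-ing with the mask flips it to 1.
  00110100
| 00001000
----------
  00111100

Answer: 00111100 (60)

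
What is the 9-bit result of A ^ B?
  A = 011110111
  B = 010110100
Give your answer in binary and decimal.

Apply ^ to each column (1 where bits differ):
  011110111
^ 010110100
-----------
  001000011

Answer: 001000011 (67)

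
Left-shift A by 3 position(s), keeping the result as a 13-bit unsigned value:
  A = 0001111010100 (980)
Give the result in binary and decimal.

Shift left by 3: drop the top 3 bit(s), append 3 zero(s) on the right.
  0001111010100  ->  discard [000], keep [1111010100], append 000
= 1111010100000

Answer: 1111010100000 (7840)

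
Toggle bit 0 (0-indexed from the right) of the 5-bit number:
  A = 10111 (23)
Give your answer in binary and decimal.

Mask = 1 << 0 = 00001
Bit 0 of A is 1; XOR with the mask flips it to 0.
  10111
^ 00001
-------
  10110

Answer: 10110 (22)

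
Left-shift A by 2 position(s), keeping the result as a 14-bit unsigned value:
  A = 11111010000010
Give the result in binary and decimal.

Shift left by 2: drop the top 2 bit(s), append 2 zero(s) on the right.
  11111010000010  ->  discard [11], keep [111010000010], append 00
= 11101000001000

Answer: 11101000001000 (14856)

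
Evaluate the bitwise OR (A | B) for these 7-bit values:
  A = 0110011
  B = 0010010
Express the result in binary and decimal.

Apply | to each column (1 where either bit is 1):
  0110011
| 0010010
---------
  0110011

Answer: 0110011 (51)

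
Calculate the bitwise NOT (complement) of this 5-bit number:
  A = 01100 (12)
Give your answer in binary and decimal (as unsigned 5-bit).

Flip each bit (0->1, 1->0):
  01100
  10011

Answer: 10011 (19)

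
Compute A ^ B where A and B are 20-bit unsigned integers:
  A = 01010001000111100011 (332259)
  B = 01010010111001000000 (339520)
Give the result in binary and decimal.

Apply ^ to each column (1 where bits differ):
  01010001000111100011
^ 01010010111001000000
----------------------
  00000011111110100011

Answer: 00000011111110100011 (16291)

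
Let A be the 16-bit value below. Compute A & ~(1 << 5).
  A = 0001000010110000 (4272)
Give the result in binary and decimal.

Mask = ~(1 << 5) = 1111111111011111
Bit 5 of A is 1, so AND-ing with the mask clears it to 0.
  0001000010110000
& 1111111111011111
------------------
  0001000010010000

Answer: 0001000010010000 (4240)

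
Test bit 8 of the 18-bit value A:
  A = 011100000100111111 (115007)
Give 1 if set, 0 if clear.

Bit 8 is the 9th from the right.
  011100000100111111
           ^
That bit is 1.

Answer: 1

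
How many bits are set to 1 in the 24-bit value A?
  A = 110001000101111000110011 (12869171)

110001000101111000110011
1-bits at positions (from bit 0 = LSB): 0, 1, 4, 5, 9, 10, 11, 12, 14, 18, 22, 23
Count = 12

Answer: 12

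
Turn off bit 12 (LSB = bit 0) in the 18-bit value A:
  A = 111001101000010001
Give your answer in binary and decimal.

Mask = ~(1 << 12) = 111110111111111111
Bit 12 of A is 1, so AND-ing with the mask clears it to 0.
  111001101000010001
& 111110111111111111
--------------------
  111000101000010001

Answer: 111000101000010001 (231953)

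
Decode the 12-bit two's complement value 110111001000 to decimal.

MSB is 1, so the value is negative. Find the magnitude:
1. Invert bits:  001000110111
2. Add 1:        001000111000  = 568
3. Apply sign:   -568

Answer: -568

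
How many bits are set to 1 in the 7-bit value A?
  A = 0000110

0000110
1-bits at positions (from bit 0 = LSB): 1, 2
Count = 2

Answer: 2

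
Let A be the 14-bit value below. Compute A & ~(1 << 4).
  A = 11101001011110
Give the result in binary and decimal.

Mask = ~(1 << 4) = 11111111101111
Bit 4 of A is 1, so AND-ing with the mask clears it to 0.
  11101001011110
& 11111111101111
----------------
  11101001001110

Answer: 11101001001110 (14926)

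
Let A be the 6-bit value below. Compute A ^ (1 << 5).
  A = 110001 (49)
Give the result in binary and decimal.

Mask = 1 << 5 = 100000
Bit 5 of A is 1; XOR with the mask flips it to 0.
  110001
^ 100000
--------
  010001

Answer: 010001 (17)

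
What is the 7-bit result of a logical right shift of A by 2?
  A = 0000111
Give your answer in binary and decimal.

Logical shift right by 2: drop the bottom 2 bit(s), prepend 2 zero(s) on the left.
  0000111  ->  keep [00001], discard [11], prepend 00
= 0000001

Answer: 0000001 (1)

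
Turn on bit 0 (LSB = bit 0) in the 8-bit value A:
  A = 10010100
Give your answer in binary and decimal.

Mask = 1 << 0 = 00000001
Bit 0 of A is 0, so OR-ing with the mask flips it to 1.
  10010100
| 00000001
----------
  10010101

Answer: 10010101 (149)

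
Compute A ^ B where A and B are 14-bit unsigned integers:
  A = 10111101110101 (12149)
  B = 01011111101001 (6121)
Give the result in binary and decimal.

Apply ^ to each column (1 where bits differ):
  10111101110101
^ 01011111101001
----------------
  11100010011100

Answer: 11100010011100 (14492)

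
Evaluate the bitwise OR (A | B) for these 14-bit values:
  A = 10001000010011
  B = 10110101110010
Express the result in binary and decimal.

Apply | to each column (1 where either bit is 1):
  10001000010011
| 10110101110010
----------------
  10111101110011

Answer: 10111101110011 (12147)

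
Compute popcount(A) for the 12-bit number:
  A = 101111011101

101111011101
1-bits at positions (from bit 0 = LSB): 0, 2, 3, 4, 6, 7, 8, 9, 11
Count = 9

Answer: 9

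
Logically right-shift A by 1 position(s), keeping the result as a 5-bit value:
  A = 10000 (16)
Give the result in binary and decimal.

Logical shift right by 1: drop the bottom 1 bit(s), prepend 1 zero(s) on the left.
  10000  ->  keep [1000], discard [0], prepend 0
= 01000

Answer: 01000 (8)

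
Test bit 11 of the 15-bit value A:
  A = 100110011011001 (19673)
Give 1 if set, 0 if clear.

Bit 11 is the 12th from the right.
  100110011011001
     ^
That bit is 1.

Answer: 1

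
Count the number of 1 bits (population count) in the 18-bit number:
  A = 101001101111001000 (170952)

101001101111001000
1-bits at positions (from bit 0 = LSB): 3, 6, 7, 8, 9, 11, 12, 15, 17
Count = 9

Answer: 9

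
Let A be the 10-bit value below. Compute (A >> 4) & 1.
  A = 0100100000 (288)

Bit 4 is the 5th from the right.
  0100100000
       ^
That bit is 0.

Answer: 0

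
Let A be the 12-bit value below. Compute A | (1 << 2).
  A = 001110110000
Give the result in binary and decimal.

Mask = 1 << 2 = 000000000100
Bit 2 of A is 0, so OR-ing with the mask flips it to 1.
  001110110000
| 000000000100
--------------
  001110110100

Answer: 001110110100 (948)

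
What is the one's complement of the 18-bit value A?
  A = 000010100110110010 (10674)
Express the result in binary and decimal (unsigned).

Flip each bit (0->1, 1->0):
  000010100110110010
  111101011001001101

Answer: 111101011001001101 (251469)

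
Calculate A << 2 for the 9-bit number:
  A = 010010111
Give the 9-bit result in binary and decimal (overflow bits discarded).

Shift left by 2: drop the top 2 bit(s), append 2 zero(s) on the right.
  010010111  ->  discard [01], keep [0010111], append 00
= 001011100

Answer: 001011100 (92)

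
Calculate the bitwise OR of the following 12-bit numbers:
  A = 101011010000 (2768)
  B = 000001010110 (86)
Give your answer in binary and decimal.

Apply | to each column (1 where either bit is 1):
  101011010000
| 000001010110
--------------
  101011010110

Answer: 101011010110 (2774)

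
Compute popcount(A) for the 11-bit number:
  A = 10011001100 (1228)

10011001100
1-bits at positions (from bit 0 = LSB): 2, 3, 6, 7, 10
Count = 5

Answer: 5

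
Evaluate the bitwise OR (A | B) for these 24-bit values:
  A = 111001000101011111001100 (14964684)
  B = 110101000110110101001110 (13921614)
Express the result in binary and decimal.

Apply | to each column (1 where either bit is 1):
  111001000101011111001100
| 110101000110110101001110
--------------------------
  111101000111111111001110

Answer: 111101000111111111001110 (16023502)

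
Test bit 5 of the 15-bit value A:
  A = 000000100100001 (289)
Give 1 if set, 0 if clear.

Bit 5 is the 6th from the right.
  000000100100001
           ^
That bit is 1.

Answer: 1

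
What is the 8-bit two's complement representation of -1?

1. Binary of +1:  00000001
2. Invert bits:     11111110
3. Add 1:           11111111

Answer: 11111111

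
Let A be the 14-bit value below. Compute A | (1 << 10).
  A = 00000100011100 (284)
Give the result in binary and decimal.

Mask = 1 << 10 = 00010000000000
Bit 10 of A is 0, so OR-ing with the mask flips it to 1.
  00000100011100
| 00010000000000
----------------
  00010100011100

Answer: 00010100011100 (1308)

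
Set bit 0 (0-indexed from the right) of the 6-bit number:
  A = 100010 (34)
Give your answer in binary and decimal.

Mask = 1 << 0 = 000001
Bit 0 of A is 0, so OR-ing with the mask flips it to 1.
  100010
| 000001
--------
  100011

Answer: 100011 (35)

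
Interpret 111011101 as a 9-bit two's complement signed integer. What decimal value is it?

MSB is 1, so the value is negative. Find the magnitude:
1. Invert bits:  000100010
2. Add 1:        000100011  = 35
3. Apply sign:   -35

Answer: -35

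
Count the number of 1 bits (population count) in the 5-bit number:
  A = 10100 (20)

10100
1-bits at positions (from bit 0 = LSB): 2, 4
Count = 2

Answer: 2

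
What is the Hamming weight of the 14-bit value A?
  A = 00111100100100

00111100100100
1-bits at positions (from bit 0 = LSB): 2, 5, 8, 9, 10, 11
Count = 6

Answer: 6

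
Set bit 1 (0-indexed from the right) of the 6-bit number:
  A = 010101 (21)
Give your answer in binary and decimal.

Mask = 1 << 1 = 000010
Bit 1 of A is 0, so OR-ing with the mask flips it to 1.
  010101
| 000010
--------
  010111

Answer: 010111 (23)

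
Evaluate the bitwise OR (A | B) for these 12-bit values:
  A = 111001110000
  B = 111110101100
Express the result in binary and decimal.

Apply | to each column (1 where either bit is 1):
  111001110000
| 111110101100
--------------
  111111111100

Answer: 111111111100 (4092)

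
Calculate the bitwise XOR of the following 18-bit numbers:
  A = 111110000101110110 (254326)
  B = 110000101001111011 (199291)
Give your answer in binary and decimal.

Apply ^ to each column (1 where bits differ):
  111110000101110110
^ 110000101001111011
--------------------
  001110101100001101

Answer: 001110101100001101 (60173)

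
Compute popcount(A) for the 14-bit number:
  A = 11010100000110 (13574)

11010100000110
1-bits at positions (from bit 0 = LSB): 1, 2, 8, 10, 12, 13
Count = 6

Answer: 6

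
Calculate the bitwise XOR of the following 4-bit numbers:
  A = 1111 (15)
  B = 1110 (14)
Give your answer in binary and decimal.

Apply ^ to each column (1 where bits differ):
  1111
^ 1110
------
  0001

Answer: 0001 (1)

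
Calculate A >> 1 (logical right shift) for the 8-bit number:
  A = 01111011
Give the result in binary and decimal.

Logical shift right by 1: drop the bottom 1 bit(s), prepend 1 zero(s) on the left.
  01111011  ->  keep [0111101], discard [1], prepend 0
= 00111101

Answer: 00111101 (61)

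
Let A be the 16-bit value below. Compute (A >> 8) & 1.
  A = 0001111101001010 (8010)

Bit 8 is the 9th from the right.
  0001111101001010
         ^
That bit is 1.

Answer: 1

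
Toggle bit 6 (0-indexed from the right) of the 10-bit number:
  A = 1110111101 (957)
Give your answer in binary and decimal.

Mask = 1 << 6 = 0001000000
Bit 6 of A is 0; XOR with the mask flips it to 1.
  1110111101
^ 0001000000
------------
  1111111101

Answer: 1111111101 (1021)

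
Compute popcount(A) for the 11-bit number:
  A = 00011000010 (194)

00011000010
1-bits at positions (from bit 0 = LSB): 1, 6, 7
Count = 3

Answer: 3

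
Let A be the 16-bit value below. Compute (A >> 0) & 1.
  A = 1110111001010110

Bit 0 is the 1st from the right.
  1110111001010110
                 ^
That bit is 0.

Answer: 0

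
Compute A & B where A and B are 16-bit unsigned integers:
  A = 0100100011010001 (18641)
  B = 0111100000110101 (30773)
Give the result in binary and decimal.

Apply & to each column (1 only where both bits are 1):
  0100100011010001
& 0111100000110101
------------------
  0100100000010001

Answer: 0100100000010001 (18449)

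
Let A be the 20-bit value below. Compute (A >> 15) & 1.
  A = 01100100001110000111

Bit 15 is the 16th from the right.
  01100100001110000111
      ^
That bit is 0.

Answer: 0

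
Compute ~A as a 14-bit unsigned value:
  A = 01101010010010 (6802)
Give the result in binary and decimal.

Flip each bit (0->1, 1->0):
  01101010010010
  10010101101101

Answer: 10010101101101 (9581)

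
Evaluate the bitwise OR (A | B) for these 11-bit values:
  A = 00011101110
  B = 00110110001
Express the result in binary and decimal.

Apply | to each column (1 where either bit is 1):
  00011101110
| 00110110001
-------------
  00111111111

Answer: 00111111111 (511)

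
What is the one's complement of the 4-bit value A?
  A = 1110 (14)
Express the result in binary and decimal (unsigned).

Flip each bit (0->1, 1->0):
  1110
  0001

Answer: 0001 (1)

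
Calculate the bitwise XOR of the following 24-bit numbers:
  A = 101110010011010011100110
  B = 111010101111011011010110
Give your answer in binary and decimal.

Apply ^ to each column (1 where bits differ):
  101110010011010011100110
^ 111010101111011011010110
--------------------------
  010100111100001000110000

Answer: 010100111100001000110000 (5489200)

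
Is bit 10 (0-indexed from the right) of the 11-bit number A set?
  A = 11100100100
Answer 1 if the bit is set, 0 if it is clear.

Bit 10 is the 11th from the right.
  11100100100
  ^
That bit is 1.

Answer: 1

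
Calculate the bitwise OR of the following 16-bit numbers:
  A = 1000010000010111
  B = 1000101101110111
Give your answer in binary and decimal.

Apply | to each column (1 where either bit is 1):
  1000010000010111
| 1000101101110111
------------------
  1000111101110111

Answer: 1000111101110111 (36727)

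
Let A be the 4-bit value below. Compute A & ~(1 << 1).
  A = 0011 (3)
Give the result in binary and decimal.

Mask = ~(1 << 1) = 1101
Bit 1 of A is 1, so AND-ing with the mask clears it to 0.
  0011
& 1101
------
  0001

Answer: 0001 (1)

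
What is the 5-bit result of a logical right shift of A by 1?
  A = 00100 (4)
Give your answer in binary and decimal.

Logical shift right by 1: drop the bottom 1 bit(s), prepend 1 zero(s) on the left.
  00100  ->  keep [0010], discard [0], prepend 0
= 00010

Answer: 00010 (2)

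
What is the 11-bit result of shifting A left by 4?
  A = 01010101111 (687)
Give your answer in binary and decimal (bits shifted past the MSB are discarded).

Shift left by 4: drop the top 4 bit(s), append 4 zero(s) on the right.
  01010101111  ->  discard [0101], keep [0101111], append 0000
= 01011110000

Answer: 01011110000 (752)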